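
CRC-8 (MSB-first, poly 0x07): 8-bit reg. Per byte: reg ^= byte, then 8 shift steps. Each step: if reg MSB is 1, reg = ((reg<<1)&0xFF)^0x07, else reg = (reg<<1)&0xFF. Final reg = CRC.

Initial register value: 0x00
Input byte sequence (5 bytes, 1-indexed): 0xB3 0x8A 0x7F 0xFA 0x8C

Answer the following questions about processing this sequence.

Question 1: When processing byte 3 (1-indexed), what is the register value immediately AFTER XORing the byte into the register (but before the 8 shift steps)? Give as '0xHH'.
Register before byte 3: 0xCF
Byte 3: 0x7F
0xCF XOR 0x7F = 0xB0

Answer: 0xB0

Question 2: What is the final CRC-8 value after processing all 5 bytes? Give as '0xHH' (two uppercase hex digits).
After byte 1 (0xB3): reg=0x10
After byte 2 (0x8A): reg=0xCF
After byte 3 (0x7F): reg=0x19
After byte 4 (0xFA): reg=0xA7
After byte 5 (0x8C): reg=0xD1

Answer: 0xD1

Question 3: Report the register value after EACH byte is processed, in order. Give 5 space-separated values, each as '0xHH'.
0x10 0xCF 0x19 0xA7 0xD1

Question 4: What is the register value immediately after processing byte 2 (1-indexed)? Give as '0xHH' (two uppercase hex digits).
After byte 1 (0xB3): reg=0x10
After byte 2 (0x8A): reg=0xCF

Answer: 0xCF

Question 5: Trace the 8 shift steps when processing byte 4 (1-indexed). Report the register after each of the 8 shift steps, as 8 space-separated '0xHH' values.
After byte 1 (0xB3): reg=0x10
After byte 2 (0x8A): reg=0xCF
After byte 3 (0x7F): reg=0x19
Register before byte 4: 0x19
After XOR with byte 0xFA: 0xE3

Answer: 0xC1 0x85 0x0D 0x1A 0x34 0x68 0xD0 0xA7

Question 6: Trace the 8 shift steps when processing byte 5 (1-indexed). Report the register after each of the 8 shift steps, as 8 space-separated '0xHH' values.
After byte 1 (0xB3): reg=0x10
After byte 2 (0x8A): reg=0xCF
After byte 3 (0x7F): reg=0x19
After byte 4 (0xFA): reg=0xA7
Register before byte 5: 0xA7
After XOR with byte 0x8C: 0x2B

Answer: 0x56 0xAC 0x5F 0xBE 0x7B 0xF6 0xEB 0xD1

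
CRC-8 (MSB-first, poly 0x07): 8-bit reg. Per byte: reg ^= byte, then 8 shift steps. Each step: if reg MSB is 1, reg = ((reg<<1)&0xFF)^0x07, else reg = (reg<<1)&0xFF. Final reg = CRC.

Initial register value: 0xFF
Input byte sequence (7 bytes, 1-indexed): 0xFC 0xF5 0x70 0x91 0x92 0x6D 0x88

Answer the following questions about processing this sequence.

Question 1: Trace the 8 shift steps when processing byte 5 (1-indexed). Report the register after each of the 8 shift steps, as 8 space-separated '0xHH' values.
After byte 1 (0xFC): reg=0x09
After byte 2 (0xF5): reg=0xFA
After byte 3 (0x70): reg=0xBF
After byte 4 (0x91): reg=0xCA
Register before byte 5: 0xCA
After XOR with byte 0x92: 0x58

Answer: 0xB0 0x67 0xCE 0x9B 0x31 0x62 0xC4 0x8F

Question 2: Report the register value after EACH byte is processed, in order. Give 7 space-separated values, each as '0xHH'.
0x09 0xFA 0xBF 0xCA 0x8F 0xA0 0xD8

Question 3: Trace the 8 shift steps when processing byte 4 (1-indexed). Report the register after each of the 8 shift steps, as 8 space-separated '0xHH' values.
Answer: 0x5C 0xB8 0x77 0xEE 0xDB 0xB1 0x65 0xCA

Derivation:
After byte 1 (0xFC): reg=0x09
After byte 2 (0xF5): reg=0xFA
After byte 3 (0x70): reg=0xBF
Register before byte 4: 0xBF
After XOR with byte 0x91: 0x2E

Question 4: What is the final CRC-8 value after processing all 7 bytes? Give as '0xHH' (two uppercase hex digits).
Answer: 0xD8

Derivation:
After byte 1 (0xFC): reg=0x09
After byte 2 (0xF5): reg=0xFA
After byte 3 (0x70): reg=0xBF
After byte 4 (0x91): reg=0xCA
After byte 5 (0x92): reg=0x8F
After byte 6 (0x6D): reg=0xA0
After byte 7 (0x88): reg=0xD8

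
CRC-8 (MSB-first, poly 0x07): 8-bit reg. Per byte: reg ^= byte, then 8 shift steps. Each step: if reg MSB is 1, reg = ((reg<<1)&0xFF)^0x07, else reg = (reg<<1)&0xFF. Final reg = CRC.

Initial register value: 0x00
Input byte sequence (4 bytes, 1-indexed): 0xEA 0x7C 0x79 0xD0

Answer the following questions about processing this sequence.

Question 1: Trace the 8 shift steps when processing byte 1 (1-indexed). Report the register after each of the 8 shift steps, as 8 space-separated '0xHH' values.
Answer: 0xD3 0xA1 0x45 0x8A 0x13 0x26 0x4C 0x98

Derivation:
Register before byte 1: 0x00
After XOR with byte 0xEA: 0xEA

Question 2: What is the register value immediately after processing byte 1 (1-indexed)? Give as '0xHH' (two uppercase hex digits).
Answer: 0x98

Derivation:
After byte 1 (0xEA): reg=0x98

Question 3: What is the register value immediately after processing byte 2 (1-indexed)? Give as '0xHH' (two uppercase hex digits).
After byte 1 (0xEA): reg=0x98
After byte 2 (0x7C): reg=0xB2

Answer: 0xB2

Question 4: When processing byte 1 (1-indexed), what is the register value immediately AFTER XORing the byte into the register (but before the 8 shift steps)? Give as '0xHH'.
Register before byte 1: 0x00
Byte 1: 0xEA
0x00 XOR 0xEA = 0xEA

Answer: 0xEA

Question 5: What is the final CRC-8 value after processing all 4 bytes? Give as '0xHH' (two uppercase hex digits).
Answer: 0x44

Derivation:
After byte 1 (0xEA): reg=0x98
After byte 2 (0x7C): reg=0xB2
After byte 3 (0x79): reg=0x7F
After byte 4 (0xD0): reg=0x44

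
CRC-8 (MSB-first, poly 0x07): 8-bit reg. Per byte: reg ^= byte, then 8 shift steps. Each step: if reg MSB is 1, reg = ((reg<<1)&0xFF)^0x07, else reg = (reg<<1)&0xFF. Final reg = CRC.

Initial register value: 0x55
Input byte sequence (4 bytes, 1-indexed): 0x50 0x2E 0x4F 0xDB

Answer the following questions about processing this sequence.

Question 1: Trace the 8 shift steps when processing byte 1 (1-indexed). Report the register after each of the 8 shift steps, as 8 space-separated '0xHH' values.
Answer: 0x0A 0x14 0x28 0x50 0xA0 0x47 0x8E 0x1B

Derivation:
Register before byte 1: 0x55
After XOR with byte 0x50: 0x05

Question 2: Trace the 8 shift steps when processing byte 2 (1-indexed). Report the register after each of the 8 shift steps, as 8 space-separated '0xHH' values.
Answer: 0x6A 0xD4 0xAF 0x59 0xB2 0x63 0xC6 0x8B

Derivation:
After byte 1 (0x50): reg=0x1B
Register before byte 2: 0x1B
After XOR with byte 0x2E: 0x35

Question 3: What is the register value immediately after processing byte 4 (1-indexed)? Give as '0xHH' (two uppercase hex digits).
After byte 1 (0x50): reg=0x1B
After byte 2 (0x2E): reg=0x8B
After byte 3 (0x4F): reg=0x52
After byte 4 (0xDB): reg=0xB6

Answer: 0xB6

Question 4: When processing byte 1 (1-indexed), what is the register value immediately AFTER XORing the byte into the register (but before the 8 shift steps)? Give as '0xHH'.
Answer: 0x05

Derivation:
Register before byte 1: 0x55
Byte 1: 0x50
0x55 XOR 0x50 = 0x05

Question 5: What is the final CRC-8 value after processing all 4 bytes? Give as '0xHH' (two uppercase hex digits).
After byte 1 (0x50): reg=0x1B
After byte 2 (0x2E): reg=0x8B
After byte 3 (0x4F): reg=0x52
After byte 4 (0xDB): reg=0xB6

Answer: 0xB6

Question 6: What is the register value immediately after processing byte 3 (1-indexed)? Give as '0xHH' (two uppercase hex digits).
Answer: 0x52

Derivation:
After byte 1 (0x50): reg=0x1B
After byte 2 (0x2E): reg=0x8B
After byte 3 (0x4F): reg=0x52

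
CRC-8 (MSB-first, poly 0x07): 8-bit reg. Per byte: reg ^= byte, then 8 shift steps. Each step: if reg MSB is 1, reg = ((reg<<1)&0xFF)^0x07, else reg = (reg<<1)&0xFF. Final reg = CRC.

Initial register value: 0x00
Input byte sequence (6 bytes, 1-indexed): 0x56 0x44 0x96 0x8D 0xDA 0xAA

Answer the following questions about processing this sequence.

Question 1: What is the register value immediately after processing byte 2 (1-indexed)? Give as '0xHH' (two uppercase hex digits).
After byte 1 (0x56): reg=0xA5
After byte 2 (0x44): reg=0xA9

Answer: 0xA9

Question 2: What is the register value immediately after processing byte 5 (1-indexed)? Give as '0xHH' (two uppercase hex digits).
After byte 1 (0x56): reg=0xA5
After byte 2 (0x44): reg=0xA9
After byte 3 (0x96): reg=0xBD
After byte 4 (0x8D): reg=0x90
After byte 5 (0xDA): reg=0xF1

Answer: 0xF1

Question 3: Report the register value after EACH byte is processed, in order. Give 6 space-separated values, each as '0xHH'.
0xA5 0xA9 0xBD 0x90 0xF1 0x86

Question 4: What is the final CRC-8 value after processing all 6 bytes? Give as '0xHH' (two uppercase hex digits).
After byte 1 (0x56): reg=0xA5
After byte 2 (0x44): reg=0xA9
After byte 3 (0x96): reg=0xBD
After byte 4 (0x8D): reg=0x90
After byte 5 (0xDA): reg=0xF1
After byte 6 (0xAA): reg=0x86

Answer: 0x86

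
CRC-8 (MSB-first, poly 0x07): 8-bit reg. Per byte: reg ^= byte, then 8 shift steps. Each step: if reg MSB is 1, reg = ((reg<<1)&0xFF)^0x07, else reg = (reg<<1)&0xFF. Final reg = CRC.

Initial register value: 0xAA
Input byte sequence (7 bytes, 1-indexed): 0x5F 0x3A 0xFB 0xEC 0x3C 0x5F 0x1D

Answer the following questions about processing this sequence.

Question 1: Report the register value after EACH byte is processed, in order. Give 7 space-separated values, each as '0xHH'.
0xC5 0xF3 0x38 0x22 0x5A 0x1B 0x12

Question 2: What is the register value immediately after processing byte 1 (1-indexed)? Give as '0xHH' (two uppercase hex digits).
Answer: 0xC5

Derivation:
After byte 1 (0x5F): reg=0xC5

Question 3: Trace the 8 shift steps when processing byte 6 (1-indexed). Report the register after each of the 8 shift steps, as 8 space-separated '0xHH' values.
After byte 1 (0x5F): reg=0xC5
After byte 2 (0x3A): reg=0xF3
After byte 3 (0xFB): reg=0x38
After byte 4 (0xEC): reg=0x22
After byte 5 (0x3C): reg=0x5A
Register before byte 6: 0x5A
After XOR with byte 0x5F: 0x05

Answer: 0x0A 0x14 0x28 0x50 0xA0 0x47 0x8E 0x1B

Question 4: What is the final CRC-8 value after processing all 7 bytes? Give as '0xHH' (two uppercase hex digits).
After byte 1 (0x5F): reg=0xC5
After byte 2 (0x3A): reg=0xF3
After byte 3 (0xFB): reg=0x38
After byte 4 (0xEC): reg=0x22
After byte 5 (0x3C): reg=0x5A
After byte 6 (0x5F): reg=0x1B
After byte 7 (0x1D): reg=0x12

Answer: 0x12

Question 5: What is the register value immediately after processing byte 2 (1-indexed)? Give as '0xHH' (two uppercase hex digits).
After byte 1 (0x5F): reg=0xC5
After byte 2 (0x3A): reg=0xF3

Answer: 0xF3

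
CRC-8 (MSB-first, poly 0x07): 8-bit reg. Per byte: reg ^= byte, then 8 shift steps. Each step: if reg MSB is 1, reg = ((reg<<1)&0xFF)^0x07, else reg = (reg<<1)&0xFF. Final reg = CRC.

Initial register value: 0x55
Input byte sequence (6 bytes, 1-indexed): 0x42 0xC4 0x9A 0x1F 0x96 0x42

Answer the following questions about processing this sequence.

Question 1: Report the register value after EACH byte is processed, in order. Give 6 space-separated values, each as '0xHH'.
0x65 0x6E 0xC2 0x1D 0xB8 0xE8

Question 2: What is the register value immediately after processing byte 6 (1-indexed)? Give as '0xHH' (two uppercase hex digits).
After byte 1 (0x42): reg=0x65
After byte 2 (0xC4): reg=0x6E
After byte 3 (0x9A): reg=0xC2
After byte 4 (0x1F): reg=0x1D
After byte 5 (0x96): reg=0xB8
After byte 6 (0x42): reg=0xE8

Answer: 0xE8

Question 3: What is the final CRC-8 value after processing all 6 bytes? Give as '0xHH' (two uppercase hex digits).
After byte 1 (0x42): reg=0x65
After byte 2 (0xC4): reg=0x6E
After byte 3 (0x9A): reg=0xC2
After byte 4 (0x1F): reg=0x1D
After byte 5 (0x96): reg=0xB8
After byte 6 (0x42): reg=0xE8

Answer: 0xE8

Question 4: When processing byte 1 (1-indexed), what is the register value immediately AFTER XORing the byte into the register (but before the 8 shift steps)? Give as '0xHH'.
Answer: 0x17

Derivation:
Register before byte 1: 0x55
Byte 1: 0x42
0x55 XOR 0x42 = 0x17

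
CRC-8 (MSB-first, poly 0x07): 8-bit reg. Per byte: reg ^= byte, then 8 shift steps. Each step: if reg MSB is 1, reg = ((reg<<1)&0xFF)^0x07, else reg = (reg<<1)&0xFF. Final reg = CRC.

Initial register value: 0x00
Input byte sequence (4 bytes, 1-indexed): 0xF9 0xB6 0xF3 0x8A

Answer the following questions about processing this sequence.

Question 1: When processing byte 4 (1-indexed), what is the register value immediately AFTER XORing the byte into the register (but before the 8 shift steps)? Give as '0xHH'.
Register before byte 4: 0xB0
Byte 4: 0x8A
0xB0 XOR 0x8A = 0x3A

Answer: 0x3A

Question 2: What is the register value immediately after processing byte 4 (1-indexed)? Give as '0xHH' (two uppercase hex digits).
Answer: 0xA6

Derivation:
After byte 1 (0xF9): reg=0xE1
After byte 2 (0xB6): reg=0xA2
After byte 3 (0xF3): reg=0xB0
After byte 4 (0x8A): reg=0xA6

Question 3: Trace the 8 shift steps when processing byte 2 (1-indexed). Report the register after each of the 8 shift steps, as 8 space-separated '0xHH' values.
Answer: 0xAE 0x5B 0xB6 0x6B 0xD6 0xAB 0x51 0xA2

Derivation:
After byte 1 (0xF9): reg=0xE1
Register before byte 2: 0xE1
After XOR with byte 0xB6: 0x57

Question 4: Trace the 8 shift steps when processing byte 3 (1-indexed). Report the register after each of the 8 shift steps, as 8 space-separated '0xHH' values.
After byte 1 (0xF9): reg=0xE1
After byte 2 (0xB6): reg=0xA2
Register before byte 3: 0xA2
After XOR with byte 0xF3: 0x51

Answer: 0xA2 0x43 0x86 0x0B 0x16 0x2C 0x58 0xB0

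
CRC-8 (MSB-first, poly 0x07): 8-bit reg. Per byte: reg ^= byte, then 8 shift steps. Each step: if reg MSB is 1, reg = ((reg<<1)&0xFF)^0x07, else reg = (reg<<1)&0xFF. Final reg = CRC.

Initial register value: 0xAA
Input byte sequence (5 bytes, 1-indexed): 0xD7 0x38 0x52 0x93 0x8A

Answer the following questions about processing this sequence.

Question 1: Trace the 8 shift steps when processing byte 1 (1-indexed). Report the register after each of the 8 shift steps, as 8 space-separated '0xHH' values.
Answer: 0xFA 0xF3 0xE1 0xC5 0x8D 0x1D 0x3A 0x74

Derivation:
Register before byte 1: 0xAA
After XOR with byte 0xD7: 0x7D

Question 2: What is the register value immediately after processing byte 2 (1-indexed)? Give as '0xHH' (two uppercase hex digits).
Answer: 0xE3

Derivation:
After byte 1 (0xD7): reg=0x74
After byte 2 (0x38): reg=0xE3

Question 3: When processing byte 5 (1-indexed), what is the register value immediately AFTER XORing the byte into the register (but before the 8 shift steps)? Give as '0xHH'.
Answer: 0x20

Derivation:
Register before byte 5: 0xAA
Byte 5: 0x8A
0xAA XOR 0x8A = 0x20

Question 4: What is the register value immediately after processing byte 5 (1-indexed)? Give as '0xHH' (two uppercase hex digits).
After byte 1 (0xD7): reg=0x74
After byte 2 (0x38): reg=0xE3
After byte 3 (0x52): reg=0x1E
After byte 4 (0x93): reg=0xAA
After byte 5 (0x8A): reg=0xE0

Answer: 0xE0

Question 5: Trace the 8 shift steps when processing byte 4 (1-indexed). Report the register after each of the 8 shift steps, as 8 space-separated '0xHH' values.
After byte 1 (0xD7): reg=0x74
After byte 2 (0x38): reg=0xE3
After byte 3 (0x52): reg=0x1E
Register before byte 4: 0x1E
After XOR with byte 0x93: 0x8D

Answer: 0x1D 0x3A 0x74 0xE8 0xD7 0xA9 0x55 0xAA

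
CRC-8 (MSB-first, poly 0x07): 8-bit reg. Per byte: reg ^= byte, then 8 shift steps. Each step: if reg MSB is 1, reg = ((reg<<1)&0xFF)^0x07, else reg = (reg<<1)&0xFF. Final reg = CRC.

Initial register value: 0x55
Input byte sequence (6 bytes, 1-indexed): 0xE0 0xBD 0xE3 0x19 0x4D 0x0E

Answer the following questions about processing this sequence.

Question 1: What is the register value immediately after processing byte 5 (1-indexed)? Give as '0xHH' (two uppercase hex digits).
After byte 1 (0xE0): reg=0x02
After byte 2 (0xBD): reg=0x34
After byte 3 (0xE3): reg=0x2B
After byte 4 (0x19): reg=0x9E
After byte 5 (0x4D): reg=0x37

Answer: 0x37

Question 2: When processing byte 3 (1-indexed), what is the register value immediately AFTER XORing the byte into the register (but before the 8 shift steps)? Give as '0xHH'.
Register before byte 3: 0x34
Byte 3: 0xE3
0x34 XOR 0xE3 = 0xD7

Answer: 0xD7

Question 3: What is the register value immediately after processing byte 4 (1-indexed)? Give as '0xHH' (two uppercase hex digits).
Answer: 0x9E

Derivation:
After byte 1 (0xE0): reg=0x02
After byte 2 (0xBD): reg=0x34
After byte 3 (0xE3): reg=0x2B
After byte 4 (0x19): reg=0x9E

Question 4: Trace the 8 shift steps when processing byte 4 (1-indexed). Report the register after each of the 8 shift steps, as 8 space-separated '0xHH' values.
Answer: 0x64 0xC8 0x97 0x29 0x52 0xA4 0x4F 0x9E

Derivation:
After byte 1 (0xE0): reg=0x02
After byte 2 (0xBD): reg=0x34
After byte 3 (0xE3): reg=0x2B
Register before byte 4: 0x2B
After XOR with byte 0x19: 0x32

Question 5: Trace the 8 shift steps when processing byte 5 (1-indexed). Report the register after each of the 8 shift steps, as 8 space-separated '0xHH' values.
Answer: 0xA1 0x45 0x8A 0x13 0x26 0x4C 0x98 0x37

Derivation:
After byte 1 (0xE0): reg=0x02
After byte 2 (0xBD): reg=0x34
After byte 3 (0xE3): reg=0x2B
After byte 4 (0x19): reg=0x9E
Register before byte 5: 0x9E
After XOR with byte 0x4D: 0xD3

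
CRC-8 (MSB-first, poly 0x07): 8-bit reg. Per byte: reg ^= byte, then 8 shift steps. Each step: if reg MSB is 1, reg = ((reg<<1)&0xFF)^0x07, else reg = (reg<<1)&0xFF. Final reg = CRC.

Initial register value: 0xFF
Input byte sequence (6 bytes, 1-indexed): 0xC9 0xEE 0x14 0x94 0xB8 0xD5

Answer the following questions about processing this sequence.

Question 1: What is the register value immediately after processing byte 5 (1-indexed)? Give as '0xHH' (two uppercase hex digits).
After byte 1 (0xC9): reg=0x82
After byte 2 (0xEE): reg=0x03
After byte 3 (0x14): reg=0x65
After byte 4 (0x94): reg=0xD9
After byte 5 (0xB8): reg=0x20

Answer: 0x20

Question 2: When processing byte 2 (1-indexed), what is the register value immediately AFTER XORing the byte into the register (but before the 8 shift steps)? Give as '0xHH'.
Answer: 0x6C

Derivation:
Register before byte 2: 0x82
Byte 2: 0xEE
0x82 XOR 0xEE = 0x6C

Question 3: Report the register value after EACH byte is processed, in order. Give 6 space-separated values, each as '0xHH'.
0x82 0x03 0x65 0xD9 0x20 0xC5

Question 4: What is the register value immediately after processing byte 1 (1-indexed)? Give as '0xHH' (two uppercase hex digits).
After byte 1 (0xC9): reg=0x82

Answer: 0x82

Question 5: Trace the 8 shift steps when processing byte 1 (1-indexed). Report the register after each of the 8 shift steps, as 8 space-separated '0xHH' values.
Register before byte 1: 0xFF
After XOR with byte 0xC9: 0x36

Answer: 0x6C 0xD8 0xB7 0x69 0xD2 0xA3 0x41 0x82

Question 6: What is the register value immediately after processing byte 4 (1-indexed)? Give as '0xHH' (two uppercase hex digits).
Answer: 0xD9

Derivation:
After byte 1 (0xC9): reg=0x82
After byte 2 (0xEE): reg=0x03
After byte 3 (0x14): reg=0x65
After byte 4 (0x94): reg=0xD9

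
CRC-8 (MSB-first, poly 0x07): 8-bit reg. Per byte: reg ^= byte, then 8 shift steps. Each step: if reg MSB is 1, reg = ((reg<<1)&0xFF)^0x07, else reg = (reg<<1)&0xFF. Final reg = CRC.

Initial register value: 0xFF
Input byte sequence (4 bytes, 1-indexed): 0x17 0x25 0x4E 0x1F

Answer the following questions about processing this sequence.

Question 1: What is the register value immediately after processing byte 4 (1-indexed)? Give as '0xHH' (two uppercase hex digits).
After byte 1 (0x17): reg=0x96
After byte 2 (0x25): reg=0x10
After byte 3 (0x4E): reg=0x9D
After byte 4 (0x1F): reg=0x87

Answer: 0x87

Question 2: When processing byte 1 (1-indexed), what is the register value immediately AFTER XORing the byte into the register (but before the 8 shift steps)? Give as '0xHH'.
Answer: 0xE8

Derivation:
Register before byte 1: 0xFF
Byte 1: 0x17
0xFF XOR 0x17 = 0xE8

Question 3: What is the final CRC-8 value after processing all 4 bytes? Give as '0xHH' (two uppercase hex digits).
After byte 1 (0x17): reg=0x96
After byte 2 (0x25): reg=0x10
After byte 3 (0x4E): reg=0x9D
After byte 4 (0x1F): reg=0x87

Answer: 0x87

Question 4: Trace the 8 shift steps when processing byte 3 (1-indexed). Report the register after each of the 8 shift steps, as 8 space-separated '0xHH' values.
Answer: 0xBC 0x7F 0xFE 0xFB 0xF1 0xE5 0xCD 0x9D

Derivation:
After byte 1 (0x17): reg=0x96
After byte 2 (0x25): reg=0x10
Register before byte 3: 0x10
After XOR with byte 0x4E: 0x5E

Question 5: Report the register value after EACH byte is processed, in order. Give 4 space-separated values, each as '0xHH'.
0x96 0x10 0x9D 0x87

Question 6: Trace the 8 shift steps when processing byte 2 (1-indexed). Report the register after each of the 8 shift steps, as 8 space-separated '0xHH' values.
After byte 1 (0x17): reg=0x96
Register before byte 2: 0x96
After XOR with byte 0x25: 0xB3

Answer: 0x61 0xC2 0x83 0x01 0x02 0x04 0x08 0x10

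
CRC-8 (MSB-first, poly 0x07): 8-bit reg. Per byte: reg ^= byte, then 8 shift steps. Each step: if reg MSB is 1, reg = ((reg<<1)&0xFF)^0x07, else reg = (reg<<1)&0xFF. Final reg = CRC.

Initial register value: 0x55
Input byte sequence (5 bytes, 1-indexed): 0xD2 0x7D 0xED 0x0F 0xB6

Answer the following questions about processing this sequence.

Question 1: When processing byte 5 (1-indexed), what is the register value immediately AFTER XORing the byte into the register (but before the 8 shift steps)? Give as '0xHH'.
Answer: 0x94

Derivation:
Register before byte 5: 0x22
Byte 5: 0xB6
0x22 XOR 0xB6 = 0x94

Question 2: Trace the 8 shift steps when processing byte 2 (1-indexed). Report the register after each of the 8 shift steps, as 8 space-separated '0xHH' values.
After byte 1 (0xD2): reg=0x9C
Register before byte 2: 0x9C
After XOR with byte 0x7D: 0xE1

Answer: 0xC5 0x8D 0x1D 0x3A 0x74 0xE8 0xD7 0xA9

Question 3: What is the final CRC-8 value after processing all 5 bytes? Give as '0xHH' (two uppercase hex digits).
After byte 1 (0xD2): reg=0x9C
After byte 2 (0x7D): reg=0xA9
After byte 3 (0xED): reg=0xDB
After byte 4 (0x0F): reg=0x22
After byte 5 (0xB6): reg=0xE5

Answer: 0xE5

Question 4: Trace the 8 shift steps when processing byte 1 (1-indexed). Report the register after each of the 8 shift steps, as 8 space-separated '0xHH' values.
Answer: 0x09 0x12 0x24 0x48 0x90 0x27 0x4E 0x9C

Derivation:
Register before byte 1: 0x55
After XOR with byte 0xD2: 0x87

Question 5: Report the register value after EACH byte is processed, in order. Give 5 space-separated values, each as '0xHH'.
0x9C 0xA9 0xDB 0x22 0xE5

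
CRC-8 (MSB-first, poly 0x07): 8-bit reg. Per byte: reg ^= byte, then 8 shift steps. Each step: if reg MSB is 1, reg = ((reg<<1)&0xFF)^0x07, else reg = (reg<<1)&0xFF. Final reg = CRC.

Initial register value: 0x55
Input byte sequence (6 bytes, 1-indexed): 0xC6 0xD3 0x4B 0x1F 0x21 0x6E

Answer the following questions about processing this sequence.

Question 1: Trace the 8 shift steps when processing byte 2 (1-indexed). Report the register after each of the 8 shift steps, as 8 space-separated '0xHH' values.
After byte 1 (0xC6): reg=0xF0
Register before byte 2: 0xF0
After XOR with byte 0xD3: 0x23

Answer: 0x46 0x8C 0x1F 0x3E 0x7C 0xF8 0xF7 0xE9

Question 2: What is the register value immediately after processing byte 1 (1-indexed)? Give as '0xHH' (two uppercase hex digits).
After byte 1 (0xC6): reg=0xF0

Answer: 0xF0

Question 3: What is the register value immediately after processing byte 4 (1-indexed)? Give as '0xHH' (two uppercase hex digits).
Answer: 0x6F

Derivation:
After byte 1 (0xC6): reg=0xF0
After byte 2 (0xD3): reg=0xE9
After byte 3 (0x4B): reg=0x67
After byte 4 (0x1F): reg=0x6F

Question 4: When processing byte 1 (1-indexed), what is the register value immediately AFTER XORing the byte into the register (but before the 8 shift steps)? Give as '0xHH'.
Answer: 0x93

Derivation:
Register before byte 1: 0x55
Byte 1: 0xC6
0x55 XOR 0xC6 = 0x93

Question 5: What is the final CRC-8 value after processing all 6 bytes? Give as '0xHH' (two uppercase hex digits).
After byte 1 (0xC6): reg=0xF0
After byte 2 (0xD3): reg=0xE9
After byte 3 (0x4B): reg=0x67
After byte 4 (0x1F): reg=0x6F
After byte 5 (0x21): reg=0xED
After byte 6 (0x6E): reg=0x80

Answer: 0x80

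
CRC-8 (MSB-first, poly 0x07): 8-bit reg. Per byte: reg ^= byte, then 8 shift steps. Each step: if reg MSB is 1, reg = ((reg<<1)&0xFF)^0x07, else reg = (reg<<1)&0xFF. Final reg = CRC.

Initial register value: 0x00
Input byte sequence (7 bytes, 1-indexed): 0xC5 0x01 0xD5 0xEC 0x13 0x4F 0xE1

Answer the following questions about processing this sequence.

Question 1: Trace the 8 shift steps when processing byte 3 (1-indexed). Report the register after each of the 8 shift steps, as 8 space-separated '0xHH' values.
Answer: 0xFC 0xFF 0xF9 0xF5 0xED 0xDD 0xBD 0x7D

Derivation:
After byte 1 (0xC5): reg=0x55
After byte 2 (0x01): reg=0xAB
Register before byte 3: 0xAB
After XOR with byte 0xD5: 0x7E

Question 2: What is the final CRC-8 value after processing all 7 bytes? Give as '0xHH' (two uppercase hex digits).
Answer: 0x6E

Derivation:
After byte 1 (0xC5): reg=0x55
After byte 2 (0x01): reg=0xAB
After byte 3 (0xD5): reg=0x7D
After byte 4 (0xEC): reg=0xFE
After byte 5 (0x13): reg=0x8D
After byte 6 (0x4F): reg=0x40
After byte 7 (0xE1): reg=0x6E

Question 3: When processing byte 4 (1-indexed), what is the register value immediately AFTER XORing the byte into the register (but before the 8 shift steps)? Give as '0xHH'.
Answer: 0x91

Derivation:
Register before byte 4: 0x7D
Byte 4: 0xEC
0x7D XOR 0xEC = 0x91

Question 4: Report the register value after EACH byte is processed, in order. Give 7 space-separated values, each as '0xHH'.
0x55 0xAB 0x7D 0xFE 0x8D 0x40 0x6E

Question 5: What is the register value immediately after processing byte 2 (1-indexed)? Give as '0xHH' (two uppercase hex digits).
Answer: 0xAB

Derivation:
After byte 1 (0xC5): reg=0x55
After byte 2 (0x01): reg=0xAB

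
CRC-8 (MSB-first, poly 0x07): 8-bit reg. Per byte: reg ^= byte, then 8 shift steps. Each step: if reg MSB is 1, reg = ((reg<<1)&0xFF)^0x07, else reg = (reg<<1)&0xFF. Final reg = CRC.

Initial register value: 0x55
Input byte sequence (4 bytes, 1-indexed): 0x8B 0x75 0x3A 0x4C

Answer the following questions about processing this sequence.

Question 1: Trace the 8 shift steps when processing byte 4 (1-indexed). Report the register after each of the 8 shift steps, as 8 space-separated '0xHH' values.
Answer: 0x14 0x28 0x50 0xA0 0x47 0x8E 0x1B 0x36

Derivation:
After byte 1 (0x8B): reg=0x14
After byte 2 (0x75): reg=0x20
After byte 3 (0x3A): reg=0x46
Register before byte 4: 0x46
After XOR with byte 0x4C: 0x0A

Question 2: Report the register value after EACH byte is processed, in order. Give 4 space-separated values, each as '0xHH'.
0x14 0x20 0x46 0x36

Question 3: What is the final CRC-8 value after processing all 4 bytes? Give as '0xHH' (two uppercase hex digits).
Answer: 0x36

Derivation:
After byte 1 (0x8B): reg=0x14
After byte 2 (0x75): reg=0x20
After byte 3 (0x3A): reg=0x46
After byte 4 (0x4C): reg=0x36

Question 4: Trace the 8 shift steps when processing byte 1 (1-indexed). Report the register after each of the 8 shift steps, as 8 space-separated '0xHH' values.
Register before byte 1: 0x55
After XOR with byte 0x8B: 0xDE

Answer: 0xBB 0x71 0xE2 0xC3 0x81 0x05 0x0A 0x14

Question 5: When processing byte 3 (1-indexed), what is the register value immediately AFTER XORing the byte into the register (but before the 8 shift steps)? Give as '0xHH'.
Answer: 0x1A

Derivation:
Register before byte 3: 0x20
Byte 3: 0x3A
0x20 XOR 0x3A = 0x1A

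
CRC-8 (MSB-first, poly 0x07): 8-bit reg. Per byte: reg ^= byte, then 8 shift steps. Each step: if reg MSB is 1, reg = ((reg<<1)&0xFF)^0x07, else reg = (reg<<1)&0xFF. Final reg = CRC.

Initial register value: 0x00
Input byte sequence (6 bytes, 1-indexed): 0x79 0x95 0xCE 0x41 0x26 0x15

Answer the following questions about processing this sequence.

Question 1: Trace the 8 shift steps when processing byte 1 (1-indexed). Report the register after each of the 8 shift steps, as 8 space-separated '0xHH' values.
Register before byte 1: 0x00
After XOR with byte 0x79: 0x79

Answer: 0xF2 0xE3 0xC1 0x85 0x0D 0x1A 0x34 0x68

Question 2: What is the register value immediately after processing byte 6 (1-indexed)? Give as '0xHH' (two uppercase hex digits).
After byte 1 (0x79): reg=0x68
After byte 2 (0x95): reg=0xFD
After byte 3 (0xCE): reg=0x99
After byte 4 (0x41): reg=0x06
After byte 5 (0x26): reg=0xE0
After byte 6 (0x15): reg=0xC5

Answer: 0xC5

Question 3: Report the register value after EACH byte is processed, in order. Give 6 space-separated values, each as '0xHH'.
0x68 0xFD 0x99 0x06 0xE0 0xC5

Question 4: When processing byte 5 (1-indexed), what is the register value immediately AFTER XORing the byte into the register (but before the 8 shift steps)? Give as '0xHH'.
Register before byte 5: 0x06
Byte 5: 0x26
0x06 XOR 0x26 = 0x20

Answer: 0x20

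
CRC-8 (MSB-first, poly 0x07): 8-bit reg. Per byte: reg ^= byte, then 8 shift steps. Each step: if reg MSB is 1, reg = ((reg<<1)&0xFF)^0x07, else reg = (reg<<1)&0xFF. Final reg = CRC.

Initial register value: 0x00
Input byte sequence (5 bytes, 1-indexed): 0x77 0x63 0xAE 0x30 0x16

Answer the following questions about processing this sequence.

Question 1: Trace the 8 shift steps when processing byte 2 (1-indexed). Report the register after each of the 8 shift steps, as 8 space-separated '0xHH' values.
Answer: 0x42 0x84 0x0F 0x1E 0x3C 0x78 0xF0 0xE7

Derivation:
After byte 1 (0x77): reg=0x42
Register before byte 2: 0x42
After XOR with byte 0x63: 0x21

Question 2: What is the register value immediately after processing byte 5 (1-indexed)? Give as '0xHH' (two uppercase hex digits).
After byte 1 (0x77): reg=0x42
After byte 2 (0x63): reg=0xE7
After byte 3 (0xAE): reg=0xF8
After byte 4 (0x30): reg=0x76
After byte 5 (0x16): reg=0x27

Answer: 0x27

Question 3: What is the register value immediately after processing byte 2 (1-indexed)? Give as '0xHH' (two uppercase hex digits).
Answer: 0xE7

Derivation:
After byte 1 (0x77): reg=0x42
After byte 2 (0x63): reg=0xE7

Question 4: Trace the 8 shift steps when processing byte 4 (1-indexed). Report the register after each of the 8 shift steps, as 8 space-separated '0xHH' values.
Answer: 0x97 0x29 0x52 0xA4 0x4F 0x9E 0x3B 0x76

Derivation:
After byte 1 (0x77): reg=0x42
After byte 2 (0x63): reg=0xE7
After byte 3 (0xAE): reg=0xF8
Register before byte 4: 0xF8
After XOR with byte 0x30: 0xC8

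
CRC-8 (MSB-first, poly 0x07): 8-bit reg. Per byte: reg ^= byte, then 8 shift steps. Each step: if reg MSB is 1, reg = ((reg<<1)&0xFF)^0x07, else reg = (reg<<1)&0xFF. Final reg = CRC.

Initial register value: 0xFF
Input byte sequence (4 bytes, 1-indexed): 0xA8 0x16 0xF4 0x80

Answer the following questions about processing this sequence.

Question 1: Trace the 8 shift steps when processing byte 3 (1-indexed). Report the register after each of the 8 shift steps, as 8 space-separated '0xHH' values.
After byte 1 (0xA8): reg=0xA2
After byte 2 (0x16): reg=0x05
Register before byte 3: 0x05
After XOR with byte 0xF4: 0xF1

Answer: 0xE5 0xCD 0x9D 0x3D 0x7A 0xF4 0xEF 0xD9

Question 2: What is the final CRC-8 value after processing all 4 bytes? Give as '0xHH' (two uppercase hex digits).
After byte 1 (0xA8): reg=0xA2
After byte 2 (0x16): reg=0x05
After byte 3 (0xF4): reg=0xD9
After byte 4 (0x80): reg=0x88

Answer: 0x88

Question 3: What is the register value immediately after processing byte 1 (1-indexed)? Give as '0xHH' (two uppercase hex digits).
After byte 1 (0xA8): reg=0xA2

Answer: 0xA2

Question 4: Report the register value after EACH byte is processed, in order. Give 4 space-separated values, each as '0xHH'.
0xA2 0x05 0xD9 0x88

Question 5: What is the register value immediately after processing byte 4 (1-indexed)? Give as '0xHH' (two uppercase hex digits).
Answer: 0x88

Derivation:
After byte 1 (0xA8): reg=0xA2
After byte 2 (0x16): reg=0x05
After byte 3 (0xF4): reg=0xD9
After byte 4 (0x80): reg=0x88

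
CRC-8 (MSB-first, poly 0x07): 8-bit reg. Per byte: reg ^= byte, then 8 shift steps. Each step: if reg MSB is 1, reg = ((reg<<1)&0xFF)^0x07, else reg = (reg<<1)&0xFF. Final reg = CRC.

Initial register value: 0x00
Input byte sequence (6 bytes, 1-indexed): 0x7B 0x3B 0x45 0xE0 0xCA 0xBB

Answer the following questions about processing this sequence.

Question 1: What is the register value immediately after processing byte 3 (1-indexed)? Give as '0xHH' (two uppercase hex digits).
After byte 1 (0x7B): reg=0x66
After byte 2 (0x3B): reg=0x94
After byte 3 (0x45): reg=0x39

Answer: 0x39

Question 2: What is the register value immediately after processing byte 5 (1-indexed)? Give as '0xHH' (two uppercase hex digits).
Answer: 0x7F

Derivation:
After byte 1 (0x7B): reg=0x66
After byte 2 (0x3B): reg=0x94
After byte 3 (0x45): reg=0x39
After byte 4 (0xE0): reg=0x01
After byte 5 (0xCA): reg=0x7F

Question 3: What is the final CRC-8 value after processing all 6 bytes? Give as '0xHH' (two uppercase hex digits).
After byte 1 (0x7B): reg=0x66
After byte 2 (0x3B): reg=0x94
After byte 3 (0x45): reg=0x39
After byte 4 (0xE0): reg=0x01
After byte 5 (0xCA): reg=0x7F
After byte 6 (0xBB): reg=0x52

Answer: 0x52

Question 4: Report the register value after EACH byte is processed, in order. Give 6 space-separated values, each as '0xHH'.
0x66 0x94 0x39 0x01 0x7F 0x52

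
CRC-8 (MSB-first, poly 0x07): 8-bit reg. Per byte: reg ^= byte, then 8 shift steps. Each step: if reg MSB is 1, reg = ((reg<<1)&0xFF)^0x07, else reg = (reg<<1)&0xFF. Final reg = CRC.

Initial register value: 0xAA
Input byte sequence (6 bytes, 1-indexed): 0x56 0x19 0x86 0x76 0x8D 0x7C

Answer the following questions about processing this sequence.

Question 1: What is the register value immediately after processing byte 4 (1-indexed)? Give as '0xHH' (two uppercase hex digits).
After byte 1 (0x56): reg=0xFA
After byte 2 (0x19): reg=0xA7
After byte 3 (0x86): reg=0xE7
After byte 4 (0x76): reg=0xFE

Answer: 0xFE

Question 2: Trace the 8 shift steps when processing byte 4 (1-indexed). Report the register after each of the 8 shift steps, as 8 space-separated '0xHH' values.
After byte 1 (0x56): reg=0xFA
After byte 2 (0x19): reg=0xA7
After byte 3 (0x86): reg=0xE7
Register before byte 4: 0xE7
After XOR with byte 0x76: 0x91

Answer: 0x25 0x4A 0x94 0x2F 0x5E 0xBC 0x7F 0xFE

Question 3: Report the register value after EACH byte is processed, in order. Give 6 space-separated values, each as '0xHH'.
0xFA 0xA7 0xE7 0xFE 0x5E 0xEE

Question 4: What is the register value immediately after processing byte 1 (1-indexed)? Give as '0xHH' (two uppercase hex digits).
Answer: 0xFA

Derivation:
After byte 1 (0x56): reg=0xFA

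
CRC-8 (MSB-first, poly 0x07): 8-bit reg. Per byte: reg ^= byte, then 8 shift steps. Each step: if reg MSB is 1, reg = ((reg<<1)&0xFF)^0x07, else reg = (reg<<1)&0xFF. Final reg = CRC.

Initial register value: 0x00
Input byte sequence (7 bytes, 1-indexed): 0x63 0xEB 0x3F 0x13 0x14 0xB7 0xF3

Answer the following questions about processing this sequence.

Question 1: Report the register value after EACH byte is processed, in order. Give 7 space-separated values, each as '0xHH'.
0x2E 0x55 0x11 0x0E 0x46 0xD9 0xD6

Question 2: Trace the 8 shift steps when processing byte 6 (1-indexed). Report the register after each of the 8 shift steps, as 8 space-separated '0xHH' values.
After byte 1 (0x63): reg=0x2E
After byte 2 (0xEB): reg=0x55
After byte 3 (0x3F): reg=0x11
After byte 4 (0x13): reg=0x0E
After byte 5 (0x14): reg=0x46
Register before byte 6: 0x46
After XOR with byte 0xB7: 0xF1

Answer: 0xE5 0xCD 0x9D 0x3D 0x7A 0xF4 0xEF 0xD9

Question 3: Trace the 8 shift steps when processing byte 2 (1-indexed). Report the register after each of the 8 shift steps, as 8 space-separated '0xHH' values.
After byte 1 (0x63): reg=0x2E
Register before byte 2: 0x2E
After XOR with byte 0xEB: 0xC5

Answer: 0x8D 0x1D 0x3A 0x74 0xE8 0xD7 0xA9 0x55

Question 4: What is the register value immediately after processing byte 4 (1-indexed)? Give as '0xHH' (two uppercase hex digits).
After byte 1 (0x63): reg=0x2E
After byte 2 (0xEB): reg=0x55
After byte 3 (0x3F): reg=0x11
After byte 4 (0x13): reg=0x0E

Answer: 0x0E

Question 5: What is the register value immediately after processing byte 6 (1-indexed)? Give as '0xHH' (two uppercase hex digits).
After byte 1 (0x63): reg=0x2E
After byte 2 (0xEB): reg=0x55
After byte 3 (0x3F): reg=0x11
After byte 4 (0x13): reg=0x0E
After byte 5 (0x14): reg=0x46
After byte 6 (0xB7): reg=0xD9

Answer: 0xD9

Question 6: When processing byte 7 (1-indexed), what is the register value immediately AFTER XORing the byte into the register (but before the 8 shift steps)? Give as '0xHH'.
Answer: 0x2A

Derivation:
Register before byte 7: 0xD9
Byte 7: 0xF3
0xD9 XOR 0xF3 = 0x2A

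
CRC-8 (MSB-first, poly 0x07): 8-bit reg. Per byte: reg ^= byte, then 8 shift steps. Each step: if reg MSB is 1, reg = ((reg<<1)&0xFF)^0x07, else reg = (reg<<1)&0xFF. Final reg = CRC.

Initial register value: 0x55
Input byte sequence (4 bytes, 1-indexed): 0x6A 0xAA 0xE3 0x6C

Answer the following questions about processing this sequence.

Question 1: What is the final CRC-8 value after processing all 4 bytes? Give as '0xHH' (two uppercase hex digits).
Answer: 0xCB

Derivation:
After byte 1 (0x6A): reg=0xBD
After byte 2 (0xAA): reg=0x65
After byte 3 (0xE3): reg=0x9B
After byte 4 (0x6C): reg=0xCB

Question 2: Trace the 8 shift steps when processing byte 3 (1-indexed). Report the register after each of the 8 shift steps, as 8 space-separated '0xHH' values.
After byte 1 (0x6A): reg=0xBD
After byte 2 (0xAA): reg=0x65
Register before byte 3: 0x65
After XOR with byte 0xE3: 0x86

Answer: 0x0B 0x16 0x2C 0x58 0xB0 0x67 0xCE 0x9B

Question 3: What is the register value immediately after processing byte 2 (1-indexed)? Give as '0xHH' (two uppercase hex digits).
After byte 1 (0x6A): reg=0xBD
After byte 2 (0xAA): reg=0x65

Answer: 0x65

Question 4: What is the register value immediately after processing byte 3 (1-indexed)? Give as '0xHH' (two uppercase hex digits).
Answer: 0x9B

Derivation:
After byte 1 (0x6A): reg=0xBD
After byte 2 (0xAA): reg=0x65
After byte 3 (0xE3): reg=0x9B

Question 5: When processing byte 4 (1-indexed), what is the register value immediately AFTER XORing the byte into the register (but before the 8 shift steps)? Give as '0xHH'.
Answer: 0xF7

Derivation:
Register before byte 4: 0x9B
Byte 4: 0x6C
0x9B XOR 0x6C = 0xF7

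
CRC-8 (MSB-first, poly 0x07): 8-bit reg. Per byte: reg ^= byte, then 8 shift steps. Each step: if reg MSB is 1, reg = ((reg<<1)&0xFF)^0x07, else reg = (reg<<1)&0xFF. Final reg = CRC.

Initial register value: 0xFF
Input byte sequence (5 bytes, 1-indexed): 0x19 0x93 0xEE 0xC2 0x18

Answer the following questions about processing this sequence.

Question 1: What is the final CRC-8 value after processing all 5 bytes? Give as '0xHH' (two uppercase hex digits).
After byte 1 (0x19): reg=0xBC
After byte 2 (0x93): reg=0xCD
After byte 3 (0xEE): reg=0xE9
After byte 4 (0xC2): reg=0xD1
After byte 5 (0x18): reg=0x71

Answer: 0x71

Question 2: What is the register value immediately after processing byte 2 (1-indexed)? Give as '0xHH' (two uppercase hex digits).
Answer: 0xCD

Derivation:
After byte 1 (0x19): reg=0xBC
After byte 2 (0x93): reg=0xCD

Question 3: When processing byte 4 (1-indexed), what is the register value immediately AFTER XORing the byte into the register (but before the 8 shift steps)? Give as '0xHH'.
Register before byte 4: 0xE9
Byte 4: 0xC2
0xE9 XOR 0xC2 = 0x2B

Answer: 0x2B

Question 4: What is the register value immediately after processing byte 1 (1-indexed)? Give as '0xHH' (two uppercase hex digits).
After byte 1 (0x19): reg=0xBC

Answer: 0xBC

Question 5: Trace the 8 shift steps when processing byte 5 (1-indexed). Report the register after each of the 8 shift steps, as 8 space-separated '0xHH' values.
After byte 1 (0x19): reg=0xBC
After byte 2 (0x93): reg=0xCD
After byte 3 (0xEE): reg=0xE9
After byte 4 (0xC2): reg=0xD1
Register before byte 5: 0xD1
After XOR with byte 0x18: 0xC9

Answer: 0x95 0x2D 0x5A 0xB4 0x6F 0xDE 0xBB 0x71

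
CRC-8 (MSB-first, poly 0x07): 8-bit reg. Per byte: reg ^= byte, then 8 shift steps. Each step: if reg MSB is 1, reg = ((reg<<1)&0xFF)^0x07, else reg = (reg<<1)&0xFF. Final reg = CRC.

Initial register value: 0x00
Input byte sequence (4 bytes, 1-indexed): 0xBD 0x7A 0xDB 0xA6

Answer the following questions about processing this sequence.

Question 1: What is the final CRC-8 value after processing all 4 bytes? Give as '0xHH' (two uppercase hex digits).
After byte 1 (0xBD): reg=0x3A
After byte 2 (0x7A): reg=0xC7
After byte 3 (0xDB): reg=0x54
After byte 4 (0xA6): reg=0xD0

Answer: 0xD0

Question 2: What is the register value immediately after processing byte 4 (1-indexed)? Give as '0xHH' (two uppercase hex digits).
After byte 1 (0xBD): reg=0x3A
After byte 2 (0x7A): reg=0xC7
After byte 3 (0xDB): reg=0x54
After byte 4 (0xA6): reg=0xD0

Answer: 0xD0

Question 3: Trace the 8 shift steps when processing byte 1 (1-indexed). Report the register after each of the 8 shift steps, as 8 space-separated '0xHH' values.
Register before byte 1: 0x00
After XOR with byte 0xBD: 0xBD

Answer: 0x7D 0xFA 0xF3 0xE1 0xC5 0x8D 0x1D 0x3A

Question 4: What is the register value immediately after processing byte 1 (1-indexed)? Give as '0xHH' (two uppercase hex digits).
After byte 1 (0xBD): reg=0x3A

Answer: 0x3A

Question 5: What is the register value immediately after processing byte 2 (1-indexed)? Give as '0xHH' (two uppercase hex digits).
After byte 1 (0xBD): reg=0x3A
After byte 2 (0x7A): reg=0xC7

Answer: 0xC7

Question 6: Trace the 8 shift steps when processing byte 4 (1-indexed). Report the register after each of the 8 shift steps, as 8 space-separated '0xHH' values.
Answer: 0xE3 0xC1 0x85 0x0D 0x1A 0x34 0x68 0xD0

Derivation:
After byte 1 (0xBD): reg=0x3A
After byte 2 (0x7A): reg=0xC7
After byte 3 (0xDB): reg=0x54
Register before byte 4: 0x54
After XOR with byte 0xA6: 0xF2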